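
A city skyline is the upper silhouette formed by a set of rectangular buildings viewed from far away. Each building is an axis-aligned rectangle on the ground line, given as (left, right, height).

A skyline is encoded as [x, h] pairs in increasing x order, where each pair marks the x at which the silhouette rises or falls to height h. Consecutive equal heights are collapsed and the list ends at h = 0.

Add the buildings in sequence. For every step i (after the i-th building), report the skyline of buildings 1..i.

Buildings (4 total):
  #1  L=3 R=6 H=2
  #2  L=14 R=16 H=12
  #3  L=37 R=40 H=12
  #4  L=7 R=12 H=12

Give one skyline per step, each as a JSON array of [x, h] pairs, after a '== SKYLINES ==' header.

== SKYLINES ==
[[3,2],[6,0]]
[[3,2],[6,0],[14,12],[16,0]]
[[3,2],[6,0],[14,12],[16,0],[37,12],[40,0]]
[[3,2],[6,0],[7,12],[12,0],[14,12],[16,0],[37,12],[40,0]]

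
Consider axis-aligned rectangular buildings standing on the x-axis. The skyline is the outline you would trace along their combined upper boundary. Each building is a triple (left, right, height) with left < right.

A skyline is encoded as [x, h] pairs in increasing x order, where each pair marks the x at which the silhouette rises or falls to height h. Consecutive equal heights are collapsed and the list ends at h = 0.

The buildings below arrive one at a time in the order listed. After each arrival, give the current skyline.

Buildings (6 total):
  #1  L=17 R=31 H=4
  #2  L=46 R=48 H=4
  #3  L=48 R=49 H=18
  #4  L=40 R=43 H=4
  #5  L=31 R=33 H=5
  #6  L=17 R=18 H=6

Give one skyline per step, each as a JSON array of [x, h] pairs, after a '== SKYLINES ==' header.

== SKYLINES ==
[[17,4],[31,0]]
[[17,4],[31,0],[46,4],[48,0]]
[[17,4],[31,0],[46,4],[48,18],[49,0]]
[[17,4],[31,0],[40,4],[43,0],[46,4],[48,18],[49,0]]
[[17,4],[31,5],[33,0],[40,4],[43,0],[46,4],[48,18],[49,0]]
[[17,6],[18,4],[31,5],[33,0],[40,4],[43,0],[46,4],[48,18],[49,0]]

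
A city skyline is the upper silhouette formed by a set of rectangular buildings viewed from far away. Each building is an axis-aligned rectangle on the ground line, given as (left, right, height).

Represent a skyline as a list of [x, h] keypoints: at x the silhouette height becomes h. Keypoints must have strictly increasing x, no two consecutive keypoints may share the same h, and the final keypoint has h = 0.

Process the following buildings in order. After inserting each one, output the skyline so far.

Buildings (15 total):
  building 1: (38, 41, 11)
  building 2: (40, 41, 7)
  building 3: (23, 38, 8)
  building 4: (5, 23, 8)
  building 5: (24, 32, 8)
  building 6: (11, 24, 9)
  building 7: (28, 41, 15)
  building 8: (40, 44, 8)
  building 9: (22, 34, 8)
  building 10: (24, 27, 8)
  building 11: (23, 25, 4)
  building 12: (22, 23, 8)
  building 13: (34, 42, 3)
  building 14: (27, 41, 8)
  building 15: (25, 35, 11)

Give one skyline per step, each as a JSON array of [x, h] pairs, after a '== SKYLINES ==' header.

== SKYLINES ==
[[38,11],[41,0]]
[[38,11],[41,0]]
[[23,8],[38,11],[41,0]]
[[5,8],[38,11],[41,0]]
[[5,8],[38,11],[41,0]]
[[5,8],[11,9],[24,8],[38,11],[41,0]]
[[5,8],[11,9],[24,8],[28,15],[41,0]]
[[5,8],[11,9],[24,8],[28,15],[41,8],[44,0]]
[[5,8],[11,9],[24,8],[28,15],[41,8],[44,0]]
[[5,8],[11,9],[24,8],[28,15],[41,8],[44,0]]
[[5,8],[11,9],[24,8],[28,15],[41,8],[44,0]]
[[5,8],[11,9],[24,8],[28,15],[41,8],[44,0]]
[[5,8],[11,9],[24,8],[28,15],[41,8],[44,0]]
[[5,8],[11,9],[24,8],[28,15],[41,8],[44,0]]
[[5,8],[11,9],[24,8],[25,11],[28,15],[41,8],[44,0]]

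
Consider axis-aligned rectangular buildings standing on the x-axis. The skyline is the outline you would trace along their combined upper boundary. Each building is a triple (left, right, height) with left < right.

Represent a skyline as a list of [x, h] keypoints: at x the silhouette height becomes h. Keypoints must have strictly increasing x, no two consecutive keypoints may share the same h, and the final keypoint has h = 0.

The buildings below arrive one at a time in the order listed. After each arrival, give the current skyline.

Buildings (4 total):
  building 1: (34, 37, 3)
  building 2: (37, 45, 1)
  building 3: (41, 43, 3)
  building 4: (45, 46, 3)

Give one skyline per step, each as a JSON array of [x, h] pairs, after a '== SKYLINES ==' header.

== SKYLINES ==
[[34,3],[37,0]]
[[34,3],[37,1],[45,0]]
[[34,3],[37,1],[41,3],[43,1],[45,0]]
[[34,3],[37,1],[41,3],[43,1],[45,3],[46,0]]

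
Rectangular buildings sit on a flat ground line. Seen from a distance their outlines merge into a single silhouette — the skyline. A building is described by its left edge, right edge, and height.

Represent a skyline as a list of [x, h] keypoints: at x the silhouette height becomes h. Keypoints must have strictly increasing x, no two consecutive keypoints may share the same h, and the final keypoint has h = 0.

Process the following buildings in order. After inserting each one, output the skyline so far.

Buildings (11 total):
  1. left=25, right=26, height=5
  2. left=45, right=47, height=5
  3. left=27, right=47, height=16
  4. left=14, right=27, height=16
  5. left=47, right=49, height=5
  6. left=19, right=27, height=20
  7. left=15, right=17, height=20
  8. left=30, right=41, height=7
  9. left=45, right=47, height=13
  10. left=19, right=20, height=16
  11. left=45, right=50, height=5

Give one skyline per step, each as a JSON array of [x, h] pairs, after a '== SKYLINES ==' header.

== SKYLINES ==
[[25,5],[26,0]]
[[25,5],[26,0],[45,5],[47,0]]
[[25,5],[26,0],[27,16],[47,0]]
[[14,16],[47,0]]
[[14,16],[47,5],[49,0]]
[[14,16],[19,20],[27,16],[47,5],[49,0]]
[[14,16],[15,20],[17,16],[19,20],[27,16],[47,5],[49,0]]
[[14,16],[15,20],[17,16],[19,20],[27,16],[47,5],[49,0]]
[[14,16],[15,20],[17,16],[19,20],[27,16],[47,5],[49,0]]
[[14,16],[15,20],[17,16],[19,20],[27,16],[47,5],[49,0]]
[[14,16],[15,20],[17,16],[19,20],[27,16],[47,5],[50,0]]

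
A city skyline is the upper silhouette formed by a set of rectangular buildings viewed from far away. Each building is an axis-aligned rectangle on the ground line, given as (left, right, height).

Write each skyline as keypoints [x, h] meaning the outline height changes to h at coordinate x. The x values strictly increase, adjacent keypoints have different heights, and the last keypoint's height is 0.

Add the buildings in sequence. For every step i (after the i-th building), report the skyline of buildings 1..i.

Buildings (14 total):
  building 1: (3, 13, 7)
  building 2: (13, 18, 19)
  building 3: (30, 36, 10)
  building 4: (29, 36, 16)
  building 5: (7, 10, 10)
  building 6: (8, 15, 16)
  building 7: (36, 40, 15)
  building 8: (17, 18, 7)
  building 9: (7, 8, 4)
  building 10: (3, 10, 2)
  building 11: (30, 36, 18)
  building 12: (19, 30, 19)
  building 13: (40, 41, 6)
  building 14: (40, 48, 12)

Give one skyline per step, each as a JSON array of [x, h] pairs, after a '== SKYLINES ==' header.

== SKYLINES ==
[[3,7],[13,0]]
[[3,7],[13,19],[18,0]]
[[3,7],[13,19],[18,0],[30,10],[36,0]]
[[3,7],[13,19],[18,0],[29,16],[36,0]]
[[3,7],[7,10],[10,7],[13,19],[18,0],[29,16],[36,0]]
[[3,7],[7,10],[8,16],[13,19],[18,0],[29,16],[36,0]]
[[3,7],[7,10],[8,16],[13,19],[18,0],[29,16],[36,15],[40,0]]
[[3,7],[7,10],[8,16],[13,19],[18,0],[29,16],[36,15],[40,0]]
[[3,7],[7,10],[8,16],[13,19],[18,0],[29,16],[36,15],[40,0]]
[[3,7],[7,10],[8,16],[13,19],[18,0],[29,16],[36,15],[40,0]]
[[3,7],[7,10],[8,16],[13,19],[18,0],[29,16],[30,18],[36,15],[40,0]]
[[3,7],[7,10],[8,16],[13,19],[18,0],[19,19],[30,18],[36,15],[40,0]]
[[3,7],[7,10],[8,16],[13,19],[18,0],[19,19],[30,18],[36,15],[40,6],[41,0]]
[[3,7],[7,10],[8,16],[13,19],[18,0],[19,19],[30,18],[36,15],[40,12],[48,0]]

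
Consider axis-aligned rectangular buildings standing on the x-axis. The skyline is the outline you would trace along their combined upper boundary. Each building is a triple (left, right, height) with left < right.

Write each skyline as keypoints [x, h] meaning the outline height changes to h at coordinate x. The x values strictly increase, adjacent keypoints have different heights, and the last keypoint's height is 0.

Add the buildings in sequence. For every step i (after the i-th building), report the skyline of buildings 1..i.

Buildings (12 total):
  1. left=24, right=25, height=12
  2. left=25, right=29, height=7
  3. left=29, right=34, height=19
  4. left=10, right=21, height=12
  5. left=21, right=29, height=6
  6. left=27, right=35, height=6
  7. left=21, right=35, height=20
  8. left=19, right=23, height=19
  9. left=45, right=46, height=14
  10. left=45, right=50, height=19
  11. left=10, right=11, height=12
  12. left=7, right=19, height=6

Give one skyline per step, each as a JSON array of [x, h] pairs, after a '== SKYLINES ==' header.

== SKYLINES ==
[[24,12],[25,0]]
[[24,12],[25,7],[29,0]]
[[24,12],[25,7],[29,19],[34,0]]
[[10,12],[21,0],[24,12],[25,7],[29,19],[34,0]]
[[10,12],[21,6],[24,12],[25,7],[29,19],[34,0]]
[[10,12],[21,6],[24,12],[25,7],[29,19],[34,6],[35,0]]
[[10,12],[21,20],[35,0]]
[[10,12],[19,19],[21,20],[35,0]]
[[10,12],[19,19],[21,20],[35,0],[45,14],[46,0]]
[[10,12],[19,19],[21,20],[35,0],[45,19],[50,0]]
[[10,12],[19,19],[21,20],[35,0],[45,19],[50,0]]
[[7,6],[10,12],[19,19],[21,20],[35,0],[45,19],[50,0]]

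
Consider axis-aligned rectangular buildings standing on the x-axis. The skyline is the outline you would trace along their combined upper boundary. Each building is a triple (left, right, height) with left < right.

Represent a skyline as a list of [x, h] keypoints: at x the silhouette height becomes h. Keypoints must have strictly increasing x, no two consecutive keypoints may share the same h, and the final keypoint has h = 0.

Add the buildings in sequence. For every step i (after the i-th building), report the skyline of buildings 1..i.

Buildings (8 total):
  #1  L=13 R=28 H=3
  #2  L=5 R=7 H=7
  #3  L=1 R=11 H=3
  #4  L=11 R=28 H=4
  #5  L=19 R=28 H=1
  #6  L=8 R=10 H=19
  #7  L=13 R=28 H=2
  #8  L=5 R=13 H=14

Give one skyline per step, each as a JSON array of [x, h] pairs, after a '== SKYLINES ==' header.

== SKYLINES ==
[[13,3],[28,0]]
[[5,7],[7,0],[13,3],[28,0]]
[[1,3],[5,7],[7,3],[11,0],[13,3],[28,0]]
[[1,3],[5,7],[7,3],[11,4],[28,0]]
[[1,3],[5,7],[7,3],[11,4],[28,0]]
[[1,3],[5,7],[7,3],[8,19],[10,3],[11,4],[28,0]]
[[1,3],[5,7],[7,3],[8,19],[10,3],[11,4],[28,0]]
[[1,3],[5,14],[8,19],[10,14],[13,4],[28,0]]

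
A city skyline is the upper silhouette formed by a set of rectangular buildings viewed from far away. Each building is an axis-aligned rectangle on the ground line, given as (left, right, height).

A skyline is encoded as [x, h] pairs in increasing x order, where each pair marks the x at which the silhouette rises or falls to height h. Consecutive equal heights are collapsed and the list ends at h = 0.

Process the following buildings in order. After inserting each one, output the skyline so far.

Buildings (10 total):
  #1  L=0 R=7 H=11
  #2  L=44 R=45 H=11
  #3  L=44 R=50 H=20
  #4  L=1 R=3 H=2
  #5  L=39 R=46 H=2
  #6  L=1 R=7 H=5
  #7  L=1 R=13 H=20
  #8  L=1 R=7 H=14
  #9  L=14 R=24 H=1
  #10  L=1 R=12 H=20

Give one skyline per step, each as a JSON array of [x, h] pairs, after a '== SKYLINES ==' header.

== SKYLINES ==
[[0,11],[7,0]]
[[0,11],[7,0],[44,11],[45,0]]
[[0,11],[7,0],[44,20],[50,0]]
[[0,11],[7,0],[44,20],[50,0]]
[[0,11],[7,0],[39,2],[44,20],[50,0]]
[[0,11],[7,0],[39,2],[44,20],[50,0]]
[[0,11],[1,20],[13,0],[39,2],[44,20],[50,0]]
[[0,11],[1,20],[13,0],[39,2],[44,20],[50,0]]
[[0,11],[1,20],[13,0],[14,1],[24,0],[39,2],[44,20],[50,0]]
[[0,11],[1,20],[13,0],[14,1],[24,0],[39,2],[44,20],[50,0]]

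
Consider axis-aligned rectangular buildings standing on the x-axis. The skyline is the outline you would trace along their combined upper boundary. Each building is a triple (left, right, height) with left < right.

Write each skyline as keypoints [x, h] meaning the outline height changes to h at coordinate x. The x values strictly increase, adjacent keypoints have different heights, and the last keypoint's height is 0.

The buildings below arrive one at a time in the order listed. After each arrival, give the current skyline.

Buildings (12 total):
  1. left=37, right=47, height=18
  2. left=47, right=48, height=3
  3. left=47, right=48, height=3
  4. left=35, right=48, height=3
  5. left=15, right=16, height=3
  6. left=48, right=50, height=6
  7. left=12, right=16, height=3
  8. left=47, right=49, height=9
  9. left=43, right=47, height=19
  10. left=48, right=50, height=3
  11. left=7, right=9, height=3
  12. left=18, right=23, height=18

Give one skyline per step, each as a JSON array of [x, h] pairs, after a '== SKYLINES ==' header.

== SKYLINES ==
[[37,18],[47,0]]
[[37,18],[47,3],[48,0]]
[[37,18],[47,3],[48,0]]
[[35,3],[37,18],[47,3],[48,0]]
[[15,3],[16,0],[35,3],[37,18],[47,3],[48,0]]
[[15,3],[16,0],[35,3],[37,18],[47,3],[48,6],[50,0]]
[[12,3],[16,0],[35,3],[37,18],[47,3],[48,6],[50,0]]
[[12,3],[16,0],[35,3],[37,18],[47,9],[49,6],[50,0]]
[[12,3],[16,0],[35,3],[37,18],[43,19],[47,9],[49,6],[50,0]]
[[12,3],[16,0],[35,3],[37,18],[43,19],[47,9],[49,6],[50,0]]
[[7,3],[9,0],[12,3],[16,0],[35,3],[37,18],[43,19],[47,9],[49,6],[50,0]]
[[7,3],[9,0],[12,3],[16,0],[18,18],[23,0],[35,3],[37,18],[43,19],[47,9],[49,6],[50,0]]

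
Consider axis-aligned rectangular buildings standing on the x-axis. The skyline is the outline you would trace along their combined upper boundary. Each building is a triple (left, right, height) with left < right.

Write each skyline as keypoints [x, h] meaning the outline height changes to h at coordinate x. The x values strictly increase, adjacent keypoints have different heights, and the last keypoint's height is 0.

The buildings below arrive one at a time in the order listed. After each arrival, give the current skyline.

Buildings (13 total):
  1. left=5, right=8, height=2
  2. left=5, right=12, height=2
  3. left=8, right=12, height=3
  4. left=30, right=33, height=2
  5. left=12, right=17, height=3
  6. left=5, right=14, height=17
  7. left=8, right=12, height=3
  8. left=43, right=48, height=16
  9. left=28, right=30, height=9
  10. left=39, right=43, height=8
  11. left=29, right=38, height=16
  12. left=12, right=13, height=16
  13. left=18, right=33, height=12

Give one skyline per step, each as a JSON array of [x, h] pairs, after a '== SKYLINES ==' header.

== SKYLINES ==
[[5,2],[8,0]]
[[5,2],[12,0]]
[[5,2],[8,3],[12,0]]
[[5,2],[8,3],[12,0],[30,2],[33,0]]
[[5,2],[8,3],[17,0],[30,2],[33,0]]
[[5,17],[14,3],[17,0],[30,2],[33,0]]
[[5,17],[14,3],[17,0],[30,2],[33,0]]
[[5,17],[14,3],[17,0],[30,2],[33,0],[43,16],[48,0]]
[[5,17],[14,3],[17,0],[28,9],[30,2],[33,0],[43,16],[48,0]]
[[5,17],[14,3],[17,0],[28,9],[30,2],[33,0],[39,8],[43,16],[48,0]]
[[5,17],[14,3],[17,0],[28,9],[29,16],[38,0],[39,8],[43,16],[48,0]]
[[5,17],[14,3],[17,0],[28,9],[29,16],[38,0],[39,8],[43,16],[48,0]]
[[5,17],[14,3],[17,0],[18,12],[29,16],[38,0],[39,8],[43,16],[48,0]]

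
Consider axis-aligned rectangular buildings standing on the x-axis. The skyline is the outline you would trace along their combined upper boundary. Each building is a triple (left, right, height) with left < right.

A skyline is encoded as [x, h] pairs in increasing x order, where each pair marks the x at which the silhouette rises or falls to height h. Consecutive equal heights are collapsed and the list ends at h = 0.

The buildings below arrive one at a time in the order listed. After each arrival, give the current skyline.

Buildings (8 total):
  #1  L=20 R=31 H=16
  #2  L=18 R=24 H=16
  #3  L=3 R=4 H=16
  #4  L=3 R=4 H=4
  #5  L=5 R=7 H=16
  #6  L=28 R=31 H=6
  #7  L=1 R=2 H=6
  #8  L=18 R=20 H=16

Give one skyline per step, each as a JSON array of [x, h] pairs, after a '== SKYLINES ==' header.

== SKYLINES ==
[[20,16],[31,0]]
[[18,16],[31,0]]
[[3,16],[4,0],[18,16],[31,0]]
[[3,16],[4,0],[18,16],[31,0]]
[[3,16],[4,0],[5,16],[7,0],[18,16],[31,0]]
[[3,16],[4,0],[5,16],[7,0],[18,16],[31,0]]
[[1,6],[2,0],[3,16],[4,0],[5,16],[7,0],[18,16],[31,0]]
[[1,6],[2,0],[3,16],[4,0],[5,16],[7,0],[18,16],[31,0]]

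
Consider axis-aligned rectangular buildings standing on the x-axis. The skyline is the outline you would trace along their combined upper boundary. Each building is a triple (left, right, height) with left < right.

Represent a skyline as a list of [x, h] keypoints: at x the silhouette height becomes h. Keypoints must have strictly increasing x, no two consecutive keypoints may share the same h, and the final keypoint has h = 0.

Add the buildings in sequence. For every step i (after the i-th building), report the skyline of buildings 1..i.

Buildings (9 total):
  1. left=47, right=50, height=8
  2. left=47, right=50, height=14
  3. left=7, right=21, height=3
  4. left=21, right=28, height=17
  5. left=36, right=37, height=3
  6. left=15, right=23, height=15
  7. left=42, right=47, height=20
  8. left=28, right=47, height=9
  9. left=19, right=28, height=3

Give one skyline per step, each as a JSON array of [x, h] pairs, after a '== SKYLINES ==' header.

== SKYLINES ==
[[47,8],[50,0]]
[[47,14],[50,0]]
[[7,3],[21,0],[47,14],[50,0]]
[[7,3],[21,17],[28,0],[47,14],[50,0]]
[[7,3],[21,17],[28,0],[36,3],[37,0],[47,14],[50,0]]
[[7,3],[15,15],[21,17],[28,0],[36,3],[37,0],[47,14],[50,0]]
[[7,3],[15,15],[21,17],[28,0],[36,3],[37,0],[42,20],[47,14],[50,0]]
[[7,3],[15,15],[21,17],[28,9],[42,20],[47,14],[50,0]]
[[7,3],[15,15],[21,17],[28,9],[42,20],[47,14],[50,0]]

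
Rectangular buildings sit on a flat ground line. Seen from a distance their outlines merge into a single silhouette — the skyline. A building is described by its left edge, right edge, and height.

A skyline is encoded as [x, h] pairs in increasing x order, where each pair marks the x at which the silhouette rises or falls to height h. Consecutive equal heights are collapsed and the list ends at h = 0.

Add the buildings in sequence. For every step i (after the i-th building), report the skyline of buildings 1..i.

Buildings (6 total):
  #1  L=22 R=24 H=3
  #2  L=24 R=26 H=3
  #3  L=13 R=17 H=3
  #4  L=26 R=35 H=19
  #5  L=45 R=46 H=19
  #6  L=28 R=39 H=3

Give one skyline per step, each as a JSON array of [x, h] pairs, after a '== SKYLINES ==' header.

== SKYLINES ==
[[22,3],[24,0]]
[[22,3],[26,0]]
[[13,3],[17,0],[22,3],[26,0]]
[[13,3],[17,0],[22,3],[26,19],[35,0]]
[[13,3],[17,0],[22,3],[26,19],[35,0],[45,19],[46,0]]
[[13,3],[17,0],[22,3],[26,19],[35,3],[39,0],[45,19],[46,0]]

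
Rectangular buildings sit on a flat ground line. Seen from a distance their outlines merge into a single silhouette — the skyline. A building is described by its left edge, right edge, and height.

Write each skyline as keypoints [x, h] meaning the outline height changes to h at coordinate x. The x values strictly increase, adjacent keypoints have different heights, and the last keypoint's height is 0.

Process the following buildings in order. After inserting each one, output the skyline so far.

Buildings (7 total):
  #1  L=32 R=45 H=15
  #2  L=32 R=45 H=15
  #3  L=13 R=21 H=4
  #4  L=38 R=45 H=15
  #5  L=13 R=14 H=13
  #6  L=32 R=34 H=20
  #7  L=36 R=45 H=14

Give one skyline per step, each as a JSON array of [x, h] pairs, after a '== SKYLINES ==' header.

== SKYLINES ==
[[32,15],[45,0]]
[[32,15],[45,0]]
[[13,4],[21,0],[32,15],[45,0]]
[[13,4],[21,0],[32,15],[45,0]]
[[13,13],[14,4],[21,0],[32,15],[45,0]]
[[13,13],[14,4],[21,0],[32,20],[34,15],[45,0]]
[[13,13],[14,4],[21,0],[32,20],[34,15],[45,0]]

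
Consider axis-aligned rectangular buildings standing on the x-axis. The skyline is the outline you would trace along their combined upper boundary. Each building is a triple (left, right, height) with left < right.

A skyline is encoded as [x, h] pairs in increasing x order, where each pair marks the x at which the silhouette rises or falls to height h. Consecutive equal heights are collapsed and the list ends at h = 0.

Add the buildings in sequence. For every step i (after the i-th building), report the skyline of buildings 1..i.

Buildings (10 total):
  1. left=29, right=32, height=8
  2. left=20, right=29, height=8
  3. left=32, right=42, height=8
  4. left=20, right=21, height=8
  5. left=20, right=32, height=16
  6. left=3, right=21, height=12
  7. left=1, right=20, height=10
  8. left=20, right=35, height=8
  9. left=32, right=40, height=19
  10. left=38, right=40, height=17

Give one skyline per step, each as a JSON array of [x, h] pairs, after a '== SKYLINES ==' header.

== SKYLINES ==
[[29,8],[32,0]]
[[20,8],[32,0]]
[[20,8],[42,0]]
[[20,8],[42,0]]
[[20,16],[32,8],[42,0]]
[[3,12],[20,16],[32,8],[42,0]]
[[1,10],[3,12],[20,16],[32,8],[42,0]]
[[1,10],[3,12],[20,16],[32,8],[42,0]]
[[1,10],[3,12],[20,16],[32,19],[40,8],[42,0]]
[[1,10],[3,12],[20,16],[32,19],[40,8],[42,0]]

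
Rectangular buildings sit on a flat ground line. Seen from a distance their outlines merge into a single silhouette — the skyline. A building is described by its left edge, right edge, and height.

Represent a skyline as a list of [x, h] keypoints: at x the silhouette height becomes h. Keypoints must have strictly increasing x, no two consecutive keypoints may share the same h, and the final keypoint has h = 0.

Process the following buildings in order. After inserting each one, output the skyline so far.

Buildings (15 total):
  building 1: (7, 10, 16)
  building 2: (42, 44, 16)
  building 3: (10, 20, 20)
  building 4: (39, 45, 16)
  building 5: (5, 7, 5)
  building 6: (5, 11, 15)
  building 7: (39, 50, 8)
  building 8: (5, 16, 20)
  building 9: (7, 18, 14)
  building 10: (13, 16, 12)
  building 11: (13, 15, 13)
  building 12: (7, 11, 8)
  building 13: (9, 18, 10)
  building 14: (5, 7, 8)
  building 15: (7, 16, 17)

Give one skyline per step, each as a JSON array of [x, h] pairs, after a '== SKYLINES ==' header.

== SKYLINES ==
[[7,16],[10,0]]
[[7,16],[10,0],[42,16],[44,0]]
[[7,16],[10,20],[20,0],[42,16],[44,0]]
[[7,16],[10,20],[20,0],[39,16],[45,0]]
[[5,5],[7,16],[10,20],[20,0],[39,16],[45,0]]
[[5,15],[7,16],[10,20],[20,0],[39,16],[45,0]]
[[5,15],[7,16],[10,20],[20,0],[39,16],[45,8],[50,0]]
[[5,20],[20,0],[39,16],[45,8],[50,0]]
[[5,20],[20,0],[39,16],[45,8],[50,0]]
[[5,20],[20,0],[39,16],[45,8],[50,0]]
[[5,20],[20,0],[39,16],[45,8],[50,0]]
[[5,20],[20,0],[39,16],[45,8],[50,0]]
[[5,20],[20,0],[39,16],[45,8],[50,0]]
[[5,20],[20,0],[39,16],[45,8],[50,0]]
[[5,20],[20,0],[39,16],[45,8],[50,0]]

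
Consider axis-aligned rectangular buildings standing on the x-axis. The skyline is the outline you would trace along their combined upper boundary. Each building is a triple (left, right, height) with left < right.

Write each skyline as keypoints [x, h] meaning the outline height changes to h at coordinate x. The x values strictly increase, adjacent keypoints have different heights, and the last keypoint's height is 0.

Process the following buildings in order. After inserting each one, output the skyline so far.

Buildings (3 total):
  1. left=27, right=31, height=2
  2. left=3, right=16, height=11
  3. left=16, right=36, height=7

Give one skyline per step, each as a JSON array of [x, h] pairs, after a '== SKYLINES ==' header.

== SKYLINES ==
[[27,2],[31,0]]
[[3,11],[16,0],[27,2],[31,0]]
[[3,11],[16,7],[36,0]]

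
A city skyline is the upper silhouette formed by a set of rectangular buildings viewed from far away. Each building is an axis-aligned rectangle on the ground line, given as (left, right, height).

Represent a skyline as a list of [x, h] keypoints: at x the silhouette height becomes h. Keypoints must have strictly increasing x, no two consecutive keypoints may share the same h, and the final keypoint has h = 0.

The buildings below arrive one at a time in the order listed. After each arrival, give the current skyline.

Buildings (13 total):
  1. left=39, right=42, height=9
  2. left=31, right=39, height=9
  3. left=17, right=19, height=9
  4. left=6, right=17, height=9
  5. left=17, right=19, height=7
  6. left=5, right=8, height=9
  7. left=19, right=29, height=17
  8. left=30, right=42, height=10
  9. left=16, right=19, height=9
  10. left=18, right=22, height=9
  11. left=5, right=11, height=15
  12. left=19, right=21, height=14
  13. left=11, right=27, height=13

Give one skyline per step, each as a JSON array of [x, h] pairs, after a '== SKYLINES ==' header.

== SKYLINES ==
[[39,9],[42,0]]
[[31,9],[42,0]]
[[17,9],[19,0],[31,9],[42,0]]
[[6,9],[19,0],[31,9],[42,0]]
[[6,9],[19,0],[31,9],[42,0]]
[[5,9],[19,0],[31,9],[42,0]]
[[5,9],[19,17],[29,0],[31,9],[42,0]]
[[5,9],[19,17],[29,0],[30,10],[42,0]]
[[5,9],[19,17],[29,0],[30,10],[42,0]]
[[5,9],[19,17],[29,0],[30,10],[42,0]]
[[5,15],[11,9],[19,17],[29,0],[30,10],[42,0]]
[[5,15],[11,9],[19,17],[29,0],[30,10],[42,0]]
[[5,15],[11,13],[19,17],[29,0],[30,10],[42,0]]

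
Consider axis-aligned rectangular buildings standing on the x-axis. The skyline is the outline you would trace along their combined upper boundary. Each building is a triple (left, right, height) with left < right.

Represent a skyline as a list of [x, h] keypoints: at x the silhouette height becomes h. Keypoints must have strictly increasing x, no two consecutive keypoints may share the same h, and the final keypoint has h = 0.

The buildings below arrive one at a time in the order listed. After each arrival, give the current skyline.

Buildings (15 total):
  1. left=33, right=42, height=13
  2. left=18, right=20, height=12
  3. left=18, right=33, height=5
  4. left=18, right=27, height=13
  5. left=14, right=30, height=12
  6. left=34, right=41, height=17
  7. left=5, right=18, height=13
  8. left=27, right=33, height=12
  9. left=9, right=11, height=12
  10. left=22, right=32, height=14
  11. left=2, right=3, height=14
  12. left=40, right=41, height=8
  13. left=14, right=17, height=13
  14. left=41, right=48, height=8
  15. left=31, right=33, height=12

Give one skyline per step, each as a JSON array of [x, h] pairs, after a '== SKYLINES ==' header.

== SKYLINES ==
[[33,13],[42,0]]
[[18,12],[20,0],[33,13],[42,0]]
[[18,12],[20,5],[33,13],[42,0]]
[[18,13],[27,5],[33,13],[42,0]]
[[14,12],[18,13],[27,12],[30,5],[33,13],[42,0]]
[[14,12],[18,13],[27,12],[30,5],[33,13],[34,17],[41,13],[42,0]]
[[5,13],[27,12],[30,5],[33,13],[34,17],[41,13],[42,0]]
[[5,13],[27,12],[33,13],[34,17],[41,13],[42,0]]
[[5,13],[27,12],[33,13],[34,17],[41,13],[42,0]]
[[5,13],[22,14],[32,12],[33,13],[34,17],[41,13],[42,0]]
[[2,14],[3,0],[5,13],[22,14],[32,12],[33,13],[34,17],[41,13],[42,0]]
[[2,14],[3,0],[5,13],[22,14],[32,12],[33,13],[34,17],[41,13],[42,0]]
[[2,14],[3,0],[5,13],[22,14],[32,12],[33,13],[34,17],[41,13],[42,0]]
[[2,14],[3,0],[5,13],[22,14],[32,12],[33,13],[34,17],[41,13],[42,8],[48,0]]
[[2,14],[3,0],[5,13],[22,14],[32,12],[33,13],[34,17],[41,13],[42,8],[48,0]]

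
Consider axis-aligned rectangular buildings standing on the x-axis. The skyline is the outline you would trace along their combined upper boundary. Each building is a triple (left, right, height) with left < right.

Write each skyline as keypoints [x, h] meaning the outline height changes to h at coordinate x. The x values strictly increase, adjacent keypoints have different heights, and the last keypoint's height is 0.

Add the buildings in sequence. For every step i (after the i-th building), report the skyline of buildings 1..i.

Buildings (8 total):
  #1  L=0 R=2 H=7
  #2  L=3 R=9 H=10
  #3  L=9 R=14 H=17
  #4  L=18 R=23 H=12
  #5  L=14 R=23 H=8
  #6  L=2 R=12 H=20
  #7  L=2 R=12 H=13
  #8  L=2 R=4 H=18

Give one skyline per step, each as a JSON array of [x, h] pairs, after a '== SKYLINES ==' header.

== SKYLINES ==
[[0,7],[2,0]]
[[0,7],[2,0],[3,10],[9,0]]
[[0,7],[2,0],[3,10],[9,17],[14,0]]
[[0,7],[2,0],[3,10],[9,17],[14,0],[18,12],[23,0]]
[[0,7],[2,0],[3,10],[9,17],[14,8],[18,12],[23,0]]
[[0,7],[2,20],[12,17],[14,8],[18,12],[23,0]]
[[0,7],[2,20],[12,17],[14,8],[18,12],[23,0]]
[[0,7],[2,20],[12,17],[14,8],[18,12],[23,0]]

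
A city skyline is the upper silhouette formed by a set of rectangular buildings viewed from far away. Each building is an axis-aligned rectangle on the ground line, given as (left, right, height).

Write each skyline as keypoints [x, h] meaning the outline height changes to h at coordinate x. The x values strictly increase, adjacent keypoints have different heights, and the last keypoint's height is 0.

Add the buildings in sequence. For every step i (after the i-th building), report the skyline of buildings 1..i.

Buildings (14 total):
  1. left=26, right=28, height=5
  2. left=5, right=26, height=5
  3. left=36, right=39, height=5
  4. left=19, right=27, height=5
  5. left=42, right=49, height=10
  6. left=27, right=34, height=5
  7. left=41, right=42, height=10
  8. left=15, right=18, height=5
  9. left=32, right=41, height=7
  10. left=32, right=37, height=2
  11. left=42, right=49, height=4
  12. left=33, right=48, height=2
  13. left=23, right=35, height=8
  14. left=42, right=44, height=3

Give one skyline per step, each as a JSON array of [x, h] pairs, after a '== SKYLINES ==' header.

== SKYLINES ==
[[26,5],[28,0]]
[[5,5],[28,0]]
[[5,5],[28,0],[36,5],[39,0]]
[[5,5],[28,0],[36,5],[39,0]]
[[5,5],[28,0],[36,5],[39,0],[42,10],[49,0]]
[[5,5],[34,0],[36,5],[39,0],[42,10],[49,0]]
[[5,5],[34,0],[36,5],[39,0],[41,10],[49,0]]
[[5,5],[34,0],[36,5],[39,0],[41,10],[49,0]]
[[5,5],[32,7],[41,10],[49,0]]
[[5,5],[32,7],[41,10],[49,0]]
[[5,5],[32,7],[41,10],[49,0]]
[[5,5],[32,7],[41,10],[49,0]]
[[5,5],[23,8],[35,7],[41,10],[49,0]]
[[5,5],[23,8],[35,7],[41,10],[49,0]]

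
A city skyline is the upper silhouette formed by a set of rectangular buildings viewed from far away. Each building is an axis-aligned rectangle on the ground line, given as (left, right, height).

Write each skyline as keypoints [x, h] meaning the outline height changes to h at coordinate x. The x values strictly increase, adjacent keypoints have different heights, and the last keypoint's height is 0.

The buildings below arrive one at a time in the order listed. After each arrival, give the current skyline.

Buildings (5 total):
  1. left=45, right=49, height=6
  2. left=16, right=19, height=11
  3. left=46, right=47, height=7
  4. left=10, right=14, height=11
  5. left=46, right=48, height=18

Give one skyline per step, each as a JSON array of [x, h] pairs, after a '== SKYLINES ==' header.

== SKYLINES ==
[[45,6],[49,0]]
[[16,11],[19,0],[45,6],[49,0]]
[[16,11],[19,0],[45,6],[46,7],[47,6],[49,0]]
[[10,11],[14,0],[16,11],[19,0],[45,6],[46,7],[47,6],[49,0]]
[[10,11],[14,0],[16,11],[19,0],[45,6],[46,18],[48,6],[49,0]]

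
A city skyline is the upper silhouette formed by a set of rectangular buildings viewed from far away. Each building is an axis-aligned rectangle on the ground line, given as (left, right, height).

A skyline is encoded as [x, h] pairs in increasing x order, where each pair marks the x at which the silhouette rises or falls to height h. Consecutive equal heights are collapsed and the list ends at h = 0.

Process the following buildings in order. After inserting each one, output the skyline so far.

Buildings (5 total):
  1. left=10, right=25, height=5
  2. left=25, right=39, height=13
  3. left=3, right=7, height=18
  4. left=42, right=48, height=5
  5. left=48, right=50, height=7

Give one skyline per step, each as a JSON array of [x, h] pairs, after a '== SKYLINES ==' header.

== SKYLINES ==
[[10,5],[25,0]]
[[10,5],[25,13],[39,0]]
[[3,18],[7,0],[10,5],[25,13],[39,0]]
[[3,18],[7,0],[10,5],[25,13],[39,0],[42,5],[48,0]]
[[3,18],[7,0],[10,5],[25,13],[39,0],[42,5],[48,7],[50,0]]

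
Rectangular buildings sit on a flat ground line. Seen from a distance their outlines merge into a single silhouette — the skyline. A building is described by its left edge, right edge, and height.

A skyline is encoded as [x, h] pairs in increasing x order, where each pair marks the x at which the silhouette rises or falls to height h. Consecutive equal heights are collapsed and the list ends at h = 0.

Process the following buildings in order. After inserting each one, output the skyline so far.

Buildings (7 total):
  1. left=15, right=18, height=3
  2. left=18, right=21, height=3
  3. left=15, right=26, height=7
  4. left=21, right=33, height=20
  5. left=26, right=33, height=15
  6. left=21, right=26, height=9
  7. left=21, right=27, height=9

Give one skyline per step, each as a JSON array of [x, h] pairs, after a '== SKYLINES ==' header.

== SKYLINES ==
[[15,3],[18,0]]
[[15,3],[21,0]]
[[15,7],[26,0]]
[[15,7],[21,20],[33,0]]
[[15,7],[21,20],[33,0]]
[[15,7],[21,20],[33,0]]
[[15,7],[21,20],[33,0]]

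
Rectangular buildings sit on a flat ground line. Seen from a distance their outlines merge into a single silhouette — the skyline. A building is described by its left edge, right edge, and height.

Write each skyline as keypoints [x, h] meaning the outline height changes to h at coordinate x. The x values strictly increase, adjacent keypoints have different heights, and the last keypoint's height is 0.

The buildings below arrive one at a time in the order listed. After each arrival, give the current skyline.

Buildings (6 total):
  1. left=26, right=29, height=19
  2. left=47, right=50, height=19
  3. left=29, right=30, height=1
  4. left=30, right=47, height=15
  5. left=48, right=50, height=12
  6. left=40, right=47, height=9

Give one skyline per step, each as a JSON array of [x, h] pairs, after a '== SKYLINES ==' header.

== SKYLINES ==
[[26,19],[29,0]]
[[26,19],[29,0],[47,19],[50,0]]
[[26,19],[29,1],[30,0],[47,19],[50,0]]
[[26,19],[29,1],[30,15],[47,19],[50,0]]
[[26,19],[29,1],[30,15],[47,19],[50,0]]
[[26,19],[29,1],[30,15],[47,19],[50,0]]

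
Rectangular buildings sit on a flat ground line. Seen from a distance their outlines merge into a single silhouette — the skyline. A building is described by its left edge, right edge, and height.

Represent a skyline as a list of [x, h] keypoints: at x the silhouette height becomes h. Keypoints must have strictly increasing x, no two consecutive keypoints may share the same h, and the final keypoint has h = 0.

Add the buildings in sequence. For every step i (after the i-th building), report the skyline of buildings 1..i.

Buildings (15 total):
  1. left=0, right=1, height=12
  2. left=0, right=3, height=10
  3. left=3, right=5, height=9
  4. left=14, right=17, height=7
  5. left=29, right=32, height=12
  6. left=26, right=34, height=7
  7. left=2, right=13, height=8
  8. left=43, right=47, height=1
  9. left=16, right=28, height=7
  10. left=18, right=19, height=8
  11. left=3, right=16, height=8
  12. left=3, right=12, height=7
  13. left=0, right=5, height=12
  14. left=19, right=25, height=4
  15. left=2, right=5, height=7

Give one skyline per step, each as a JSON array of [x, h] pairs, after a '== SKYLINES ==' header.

== SKYLINES ==
[[0,12],[1,0]]
[[0,12],[1,10],[3,0]]
[[0,12],[1,10],[3,9],[5,0]]
[[0,12],[1,10],[3,9],[5,0],[14,7],[17,0]]
[[0,12],[1,10],[3,9],[5,0],[14,7],[17,0],[29,12],[32,0]]
[[0,12],[1,10],[3,9],[5,0],[14,7],[17,0],[26,7],[29,12],[32,7],[34,0]]
[[0,12],[1,10],[3,9],[5,8],[13,0],[14,7],[17,0],[26,7],[29,12],[32,7],[34,0]]
[[0,12],[1,10],[3,9],[5,8],[13,0],[14,7],[17,0],[26,7],[29,12],[32,7],[34,0],[43,1],[47,0]]
[[0,12],[1,10],[3,9],[5,8],[13,0],[14,7],[29,12],[32,7],[34,0],[43,1],[47,0]]
[[0,12],[1,10],[3,9],[5,8],[13,0],[14,7],[18,8],[19,7],[29,12],[32,7],[34,0],[43,1],[47,0]]
[[0,12],[1,10],[3,9],[5,8],[16,7],[18,8],[19,7],[29,12],[32,7],[34,0],[43,1],[47,0]]
[[0,12],[1,10],[3,9],[5,8],[16,7],[18,8],[19,7],[29,12],[32,7],[34,0],[43,1],[47,0]]
[[0,12],[5,8],[16,7],[18,8],[19,7],[29,12],[32,7],[34,0],[43,1],[47,0]]
[[0,12],[5,8],[16,7],[18,8],[19,7],[29,12],[32,7],[34,0],[43,1],[47,0]]
[[0,12],[5,8],[16,7],[18,8],[19,7],[29,12],[32,7],[34,0],[43,1],[47,0]]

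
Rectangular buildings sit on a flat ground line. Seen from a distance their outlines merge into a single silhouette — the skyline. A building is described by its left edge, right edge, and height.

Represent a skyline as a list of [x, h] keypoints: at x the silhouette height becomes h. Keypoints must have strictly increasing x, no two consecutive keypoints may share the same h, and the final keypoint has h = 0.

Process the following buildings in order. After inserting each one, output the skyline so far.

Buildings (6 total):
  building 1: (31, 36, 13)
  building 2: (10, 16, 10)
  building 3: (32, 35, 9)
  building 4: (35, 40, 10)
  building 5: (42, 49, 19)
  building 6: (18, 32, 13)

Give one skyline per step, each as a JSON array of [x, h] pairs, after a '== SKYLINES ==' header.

== SKYLINES ==
[[31,13],[36,0]]
[[10,10],[16,0],[31,13],[36,0]]
[[10,10],[16,0],[31,13],[36,0]]
[[10,10],[16,0],[31,13],[36,10],[40,0]]
[[10,10],[16,0],[31,13],[36,10],[40,0],[42,19],[49,0]]
[[10,10],[16,0],[18,13],[36,10],[40,0],[42,19],[49,0]]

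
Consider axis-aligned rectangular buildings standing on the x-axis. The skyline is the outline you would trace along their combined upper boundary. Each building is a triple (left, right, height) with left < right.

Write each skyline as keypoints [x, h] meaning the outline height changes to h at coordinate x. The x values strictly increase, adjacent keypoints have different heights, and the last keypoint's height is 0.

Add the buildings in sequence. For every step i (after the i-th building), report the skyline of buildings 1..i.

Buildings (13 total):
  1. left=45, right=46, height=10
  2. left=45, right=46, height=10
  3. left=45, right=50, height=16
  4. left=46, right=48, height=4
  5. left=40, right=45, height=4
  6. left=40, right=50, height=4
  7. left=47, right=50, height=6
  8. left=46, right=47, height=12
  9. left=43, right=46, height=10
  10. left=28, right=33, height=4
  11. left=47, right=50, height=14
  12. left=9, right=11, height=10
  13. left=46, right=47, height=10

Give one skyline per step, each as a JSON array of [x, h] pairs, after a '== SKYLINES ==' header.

== SKYLINES ==
[[45,10],[46,0]]
[[45,10],[46,0]]
[[45,16],[50,0]]
[[45,16],[50,0]]
[[40,4],[45,16],[50,0]]
[[40,4],[45,16],[50,0]]
[[40,4],[45,16],[50,0]]
[[40,4],[45,16],[50,0]]
[[40,4],[43,10],[45,16],[50,0]]
[[28,4],[33,0],[40,4],[43,10],[45,16],[50,0]]
[[28,4],[33,0],[40,4],[43,10],[45,16],[50,0]]
[[9,10],[11,0],[28,4],[33,0],[40,4],[43,10],[45,16],[50,0]]
[[9,10],[11,0],[28,4],[33,0],[40,4],[43,10],[45,16],[50,0]]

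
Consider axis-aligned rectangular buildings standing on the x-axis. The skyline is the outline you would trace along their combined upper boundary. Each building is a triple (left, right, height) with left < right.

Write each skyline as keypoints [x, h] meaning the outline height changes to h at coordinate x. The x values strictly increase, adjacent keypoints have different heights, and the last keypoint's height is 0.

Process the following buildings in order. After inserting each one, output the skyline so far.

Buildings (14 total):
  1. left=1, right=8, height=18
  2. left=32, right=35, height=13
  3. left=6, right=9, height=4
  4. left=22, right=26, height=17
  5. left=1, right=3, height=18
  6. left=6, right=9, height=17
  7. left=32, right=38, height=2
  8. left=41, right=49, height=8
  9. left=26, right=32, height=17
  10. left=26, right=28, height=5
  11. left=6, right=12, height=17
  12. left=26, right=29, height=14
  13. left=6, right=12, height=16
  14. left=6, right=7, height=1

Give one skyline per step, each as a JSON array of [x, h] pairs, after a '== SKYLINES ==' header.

== SKYLINES ==
[[1,18],[8,0]]
[[1,18],[8,0],[32,13],[35,0]]
[[1,18],[8,4],[9,0],[32,13],[35,0]]
[[1,18],[8,4],[9,0],[22,17],[26,0],[32,13],[35,0]]
[[1,18],[8,4],[9,0],[22,17],[26,0],[32,13],[35,0]]
[[1,18],[8,17],[9,0],[22,17],[26,0],[32,13],[35,0]]
[[1,18],[8,17],[9,0],[22,17],[26,0],[32,13],[35,2],[38,0]]
[[1,18],[8,17],[9,0],[22,17],[26,0],[32,13],[35,2],[38,0],[41,8],[49,0]]
[[1,18],[8,17],[9,0],[22,17],[32,13],[35,2],[38,0],[41,8],[49,0]]
[[1,18],[8,17],[9,0],[22,17],[32,13],[35,2],[38,0],[41,8],[49,0]]
[[1,18],[8,17],[12,0],[22,17],[32,13],[35,2],[38,0],[41,8],[49,0]]
[[1,18],[8,17],[12,0],[22,17],[32,13],[35,2],[38,0],[41,8],[49,0]]
[[1,18],[8,17],[12,0],[22,17],[32,13],[35,2],[38,0],[41,8],[49,0]]
[[1,18],[8,17],[12,0],[22,17],[32,13],[35,2],[38,0],[41,8],[49,0]]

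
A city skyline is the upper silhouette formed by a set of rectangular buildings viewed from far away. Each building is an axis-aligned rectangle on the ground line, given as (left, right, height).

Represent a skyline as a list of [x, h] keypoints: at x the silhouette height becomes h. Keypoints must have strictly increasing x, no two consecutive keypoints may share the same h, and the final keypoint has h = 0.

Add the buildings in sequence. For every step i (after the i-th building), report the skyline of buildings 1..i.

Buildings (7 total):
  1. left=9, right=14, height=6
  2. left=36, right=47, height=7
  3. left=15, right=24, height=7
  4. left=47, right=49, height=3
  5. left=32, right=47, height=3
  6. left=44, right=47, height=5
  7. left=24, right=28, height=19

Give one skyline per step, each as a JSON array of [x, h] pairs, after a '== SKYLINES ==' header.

== SKYLINES ==
[[9,6],[14,0]]
[[9,6],[14,0],[36,7],[47,0]]
[[9,6],[14,0],[15,7],[24,0],[36,7],[47,0]]
[[9,6],[14,0],[15,7],[24,0],[36,7],[47,3],[49,0]]
[[9,6],[14,0],[15,7],[24,0],[32,3],[36,7],[47,3],[49,0]]
[[9,6],[14,0],[15,7],[24,0],[32,3],[36,7],[47,3],[49,0]]
[[9,6],[14,0],[15,7],[24,19],[28,0],[32,3],[36,7],[47,3],[49,0]]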